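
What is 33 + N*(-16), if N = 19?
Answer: -271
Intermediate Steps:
33 + N*(-16) = 33 + 19*(-16) = 33 - 304 = -271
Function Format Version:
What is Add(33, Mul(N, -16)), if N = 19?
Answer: -271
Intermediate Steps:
Add(33, Mul(N, -16)) = Add(33, Mul(19, -16)) = Add(33, -304) = -271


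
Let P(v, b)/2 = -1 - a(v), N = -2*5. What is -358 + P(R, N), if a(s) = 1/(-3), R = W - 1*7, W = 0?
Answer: -1078/3 ≈ -359.33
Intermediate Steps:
N = -10
R = -7 (R = 0 - 1*7 = 0 - 7 = -7)
a(s) = -⅓
P(v, b) = -4/3 (P(v, b) = 2*(-1 - 1*(-⅓)) = 2*(-1 + ⅓) = 2*(-⅔) = -4/3)
-358 + P(R, N) = -358 - 4/3 = -1078/3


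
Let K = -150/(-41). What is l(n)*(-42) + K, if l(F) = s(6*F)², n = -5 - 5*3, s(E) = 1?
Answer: -1572/41 ≈ -38.341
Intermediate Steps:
n = -20 (n = -5 - 15 = -20)
l(F) = 1 (l(F) = 1² = 1)
K = 150/41 (K = -150*(-1/41) = 150/41 ≈ 3.6585)
l(n)*(-42) + K = 1*(-42) + 150/41 = -42 + 150/41 = -1572/41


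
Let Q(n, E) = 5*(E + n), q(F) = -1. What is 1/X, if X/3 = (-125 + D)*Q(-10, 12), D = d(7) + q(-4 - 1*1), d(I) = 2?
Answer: -1/3720 ≈ -0.00026882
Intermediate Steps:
D = 1 (D = 2 - 1 = 1)
Q(n, E) = 5*E + 5*n
X = -3720 (X = 3*((-125 + 1)*(5*12 + 5*(-10))) = 3*(-124*(60 - 50)) = 3*(-124*10) = 3*(-1240) = -3720)
1/X = 1/(-3720) = -1/3720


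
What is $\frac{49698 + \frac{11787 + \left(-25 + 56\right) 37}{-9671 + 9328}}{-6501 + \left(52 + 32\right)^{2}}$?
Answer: $\frac{3406696}{38073} \approx 89.478$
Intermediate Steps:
$\frac{49698 + \frac{11787 + \left(-25 + 56\right) 37}{-9671 + 9328}}{-6501 + \left(52 + 32\right)^{2}} = \frac{49698 + \frac{11787 + 31 \cdot 37}{-343}}{-6501 + 84^{2}} = \frac{49698 + \left(11787 + 1147\right) \left(- \frac{1}{343}\right)}{-6501 + 7056} = \frac{49698 + 12934 \left(- \frac{1}{343}\right)}{555} = \left(49698 - \frac{12934}{343}\right) \frac{1}{555} = \frac{17033480}{343} \cdot \frac{1}{555} = \frac{3406696}{38073}$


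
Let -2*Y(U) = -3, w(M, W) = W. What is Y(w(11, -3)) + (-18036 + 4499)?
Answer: -27071/2 ≈ -13536.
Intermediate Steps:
Y(U) = 3/2 (Y(U) = -½*(-3) = 3/2)
Y(w(11, -3)) + (-18036 + 4499) = 3/2 + (-18036 + 4499) = 3/2 - 13537 = -27071/2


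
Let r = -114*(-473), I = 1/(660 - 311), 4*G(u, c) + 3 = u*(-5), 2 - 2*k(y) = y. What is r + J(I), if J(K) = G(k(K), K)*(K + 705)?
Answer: 25584668771/487204 ≈ 52513.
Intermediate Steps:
k(y) = 1 - y/2
G(u, c) = -¾ - 5*u/4 (G(u, c) = -¾ + (u*(-5))/4 = -¾ + (-5*u)/4 = -¾ - 5*u/4)
I = 1/349 ≈ 0.0028653
J(K) = (-2 + 5*K/8)*(705 + K) (J(K) = (-¾ - 5*(1 - K/2)/4)*(K + 705) = (-¾ + (-5/4 + 5*K/8))*(705 + K) = (-2 + 5*K/8)*(705 + K))
r = 53922
r + J(I) = 53922 + (-16 + 5*(1/349))*(705 + 1/349)/8 = 53922 + (⅛)*(-16 + 5/349)*(246046/349) = 53922 + (⅛)*(-5579/349)*(246046/349) = 53922 - 686345317/487204 = 25584668771/487204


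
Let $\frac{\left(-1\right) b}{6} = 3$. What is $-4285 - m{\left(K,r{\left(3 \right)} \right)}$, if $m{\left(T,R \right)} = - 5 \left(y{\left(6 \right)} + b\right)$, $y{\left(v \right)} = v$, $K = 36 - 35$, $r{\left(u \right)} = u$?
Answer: $-4345$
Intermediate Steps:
$b = -18$ ($b = \left(-6\right) 3 = -18$)
$K = 1$ ($K = 36 - 35 = 1$)
$m{\left(T,R \right)} = 60$ ($m{\left(T,R \right)} = - 5 \left(6 - 18\right) = \left(-5\right) \left(-12\right) = 60$)
$-4285 - m{\left(K,r{\left(3 \right)} \right)} = -4285 - 60 = -4345$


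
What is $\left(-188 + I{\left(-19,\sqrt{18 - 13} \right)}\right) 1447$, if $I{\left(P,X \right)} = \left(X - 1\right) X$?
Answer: $-264801 - 1447 \sqrt{5} \approx -2.6804 \cdot 10^{5}$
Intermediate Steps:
$I{\left(P,X \right)} = X \left(-1 + X\right)$ ($I{\left(P,X \right)} = \left(-1 + X\right) X = X \left(-1 + X\right)$)
$\left(-188 + I{\left(-19,\sqrt{18 - 13} \right)}\right) 1447 = \left(-188 + \sqrt{18 - 13} \left(-1 + \sqrt{18 - 13}\right)\right) 1447 = \left(-188 + \sqrt{5} \left(-1 + \sqrt{5}\right)\right) 1447 = -272036 + 1447 \sqrt{5} \left(-1 + \sqrt{5}\right)$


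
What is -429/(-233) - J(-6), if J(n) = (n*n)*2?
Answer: -16347/233 ≈ -70.159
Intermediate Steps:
J(n) = 2*n**2 (J(n) = n**2*2 = 2*n**2)
-429/(-233) - J(-6) = -429/(-233) - 2*(-6)**2 = -429*(-1/233) - 2*36 = 429/233 - 1*72 = 429/233 - 72 = -16347/233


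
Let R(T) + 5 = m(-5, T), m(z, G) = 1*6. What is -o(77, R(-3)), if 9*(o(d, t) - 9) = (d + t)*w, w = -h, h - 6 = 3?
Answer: 69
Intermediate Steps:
h = 9 (h = 6 + 3 = 9)
m(z, G) = 6
w = -9 (w = -1*9 = -9)
R(T) = 1 (R(T) = -5 + 6 = 1)
o(d, t) = 9 - d - t (o(d, t) = 9 + ((d + t)*(-9))/9 = 9 + (-9*d - 9*t)/9 = 9 + (-d - t) = 9 - d - t)
-o(77, R(-3)) = -(9 - 1*77 - 1*1) = -(9 - 77 - 1) = -1*(-69) = 69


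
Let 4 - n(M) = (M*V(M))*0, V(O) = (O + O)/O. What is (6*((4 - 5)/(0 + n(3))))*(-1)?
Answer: 3/2 ≈ 1.5000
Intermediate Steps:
V(O) = 2 (V(O) = (2*O)/O = 2)
n(M) = 4 (n(M) = 4 - M*2*0 = 4 - 2*M*0 = 4 - 1*0 = 4 + 0 = 4)
(6*((4 - 5)/(0 + n(3))))*(-1) = (6*((4 - 5)/(0 + 4)))*(-1) = (6*(-1/4))*(-1) = (6*(-1*¼))*(-1) = (6*(-¼))*(-1) = -3/2*(-1) = 3/2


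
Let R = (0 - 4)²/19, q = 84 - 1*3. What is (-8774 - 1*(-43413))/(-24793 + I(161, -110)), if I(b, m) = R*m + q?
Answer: -658141/471288 ≈ -1.3965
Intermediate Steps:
q = 81 (q = 84 - 3 = 81)
R = 16/19 (R = (-4)²*(1/19) = 16*(1/19) = 16/19 ≈ 0.84210)
I(b, m) = 81 + 16*m/19 (I(b, m) = 16*m/19 + 81 = 81 + 16*m/19)
(-8774 - 1*(-43413))/(-24793 + I(161, -110)) = (-8774 - 1*(-43413))/(-24793 + (81 + (16/19)*(-110))) = (-8774 + 43413)/(-24793 + (81 - 1760/19)) = 34639/(-24793 - 221/19) = 34639/(-471288/19) = 34639*(-19/471288) = -658141/471288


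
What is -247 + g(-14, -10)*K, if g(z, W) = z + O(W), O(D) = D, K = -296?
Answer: 6857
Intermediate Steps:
g(z, W) = W + z (g(z, W) = z + W = W + z)
-247 + g(-14, -10)*K = -247 + (-10 - 14)*(-296) = -247 - 24*(-296) = -247 + 7104 = 6857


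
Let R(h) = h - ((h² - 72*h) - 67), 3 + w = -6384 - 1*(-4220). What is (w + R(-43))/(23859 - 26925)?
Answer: 3544/1533 ≈ 2.3118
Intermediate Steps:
w = -2167 (w = -3 + (-6384 - 1*(-4220)) = -3 + (-6384 + 4220) = -3 - 2164 = -2167)
R(h) = 67 - h² + 73*h (R(h) = h - (-67 + h² - 72*h) = h + (67 - h² + 72*h) = 67 - h² + 73*h)
(w + R(-43))/(23859 - 26925) = (-2167 + (67 - 1*(-43)² + 73*(-43)))/(23859 - 26925) = (-2167 + (67 - 1*1849 - 3139))/(-3066) = (-2167 + (67 - 1849 - 3139))*(-1/3066) = (-2167 - 4921)*(-1/3066) = -7088*(-1/3066) = 3544/1533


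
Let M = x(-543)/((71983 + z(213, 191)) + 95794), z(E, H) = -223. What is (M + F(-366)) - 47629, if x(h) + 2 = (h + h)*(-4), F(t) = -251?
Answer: -4011240589/83777 ≈ -47880.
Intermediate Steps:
x(h) = -2 - 8*h (x(h) = -2 + (h + h)*(-4) = -2 + (2*h)*(-4) = -2 - 8*h)
M = 2171/83777 (M = (-2 - 8*(-543))/((71983 - 223) + 95794) = (-2 + 4344)/(71760 + 95794) = 4342/167554 = 4342*(1/167554) = 2171/83777 ≈ 0.025914)
(M + F(-366)) - 47629 = (2171/83777 - 251) - 47629 = -21025856/83777 - 47629 = -4011240589/83777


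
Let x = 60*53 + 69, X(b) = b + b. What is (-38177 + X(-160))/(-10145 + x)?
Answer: 38497/6896 ≈ 5.5825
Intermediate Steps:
X(b) = 2*b
x = 3249 (x = 3180 + 69 = 3249)
(-38177 + X(-160))/(-10145 + x) = (-38177 + 2*(-160))/(-10145 + 3249) = (-38177 - 320)/(-6896) = -38497*(-1/6896) = 38497/6896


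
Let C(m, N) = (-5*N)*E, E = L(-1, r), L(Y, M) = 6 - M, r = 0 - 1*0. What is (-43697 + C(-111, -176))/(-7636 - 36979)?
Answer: 38417/44615 ≈ 0.86108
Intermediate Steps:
r = 0 (r = 0 + 0 = 0)
E = 6 (E = 6 - 1*0 = 6 + 0 = 6)
C(m, N) = -30*N (C(m, N) = -5*N*6 = -30*N)
(-43697 + C(-111, -176))/(-7636 - 36979) = (-43697 - 30*(-176))/(-7636 - 36979) = (-43697 + 5280)/(-44615) = -38417*(-1/44615) = 38417/44615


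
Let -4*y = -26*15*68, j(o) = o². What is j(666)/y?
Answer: 73926/1105 ≈ 66.901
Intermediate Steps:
y = 6630 (y = -(-26*15)*68/4 = -(-195)*68/2 = -¼*(-26520) = 6630)
j(666)/y = 666²/6630 = 443556*(1/6630) = 73926/1105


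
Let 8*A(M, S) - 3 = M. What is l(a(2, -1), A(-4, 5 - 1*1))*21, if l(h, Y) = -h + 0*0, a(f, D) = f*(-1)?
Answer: 42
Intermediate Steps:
A(M, S) = 3/8 + M/8
a(f, D) = -f
l(h, Y) = -h (l(h, Y) = -h + 0 = -h)
l(a(2, -1), A(-4, 5 - 1*1))*21 = -(-1)*2*21 = -1*(-2)*21 = 2*21 = 42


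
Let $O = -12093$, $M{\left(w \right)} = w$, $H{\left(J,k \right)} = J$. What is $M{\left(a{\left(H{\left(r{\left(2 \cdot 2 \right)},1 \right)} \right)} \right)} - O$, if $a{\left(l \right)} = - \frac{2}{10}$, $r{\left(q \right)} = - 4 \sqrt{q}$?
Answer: $\frac{60464}{5} \approx 12093.0$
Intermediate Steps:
$a{\left(l \right)} = - \frac{1}{5}$ ($a{\left(l \right)} = \left(-2\right) \frac{1}{10} = - \frac{1}{5}$)
$M{\left(a{\left(H{\left(r{\left(2 \cdot 2 \right)},1 \right)} \right)} \right)} - O = - \frac{1}{5} - -12093 = - \frac{1}{5} + 12093 = \frac{60464}{5}$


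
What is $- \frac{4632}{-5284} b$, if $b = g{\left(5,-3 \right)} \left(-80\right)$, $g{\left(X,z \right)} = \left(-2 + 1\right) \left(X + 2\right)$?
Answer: $\frac{648480}{1321} \approx 490.9$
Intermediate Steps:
$g{\left(X,z \right)} = -2 - X$ ($g{\left(X,z \right)} = - (2 + X) = -2 - X$)
$b = 560$ ($b = \left(-2 - 5\right) \left(-80\right) = \left(-7\right) \left(-80\right) = 560$)
$- \frac{4632}{-5284} b = - \frac{4632}{-5284} \cdot 560 = \left(-4632\right) \left(- \frac{1}{5284}\right) 560 = \frac{1158}{1321} \cdot 560 = \frac{648480}{1321}$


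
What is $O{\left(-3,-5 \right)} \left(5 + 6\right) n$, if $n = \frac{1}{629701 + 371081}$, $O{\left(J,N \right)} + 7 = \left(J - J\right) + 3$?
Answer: $- \frac{22}{500391} \approx -4.3966 \cdot 10^{-5}$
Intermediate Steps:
$O{\left(J,N \right)} = -4$ ($O{\left(J,N \right)} = -7 + \left(\left(J - J\right) + 3\right) = -7 + \left(0 + 3\right) = -7 + 3 = -4$)
$n = \frac{1}{1000782} \approx 9.9922 \cdot 10^{-7}$
$O{\left(-3,-5 \right)} \left(5 + 6\right) n = - 4 \left(5 + 6\right) \frac{1}{1000782} = \left(-4\right) 11 \cdot \frac{1}{1000782} = \left(-44\right) \frac{1}{1000782} = - \frac{22}{500391}$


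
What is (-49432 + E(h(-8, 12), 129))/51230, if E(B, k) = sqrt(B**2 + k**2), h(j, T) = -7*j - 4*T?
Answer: -24716/25615 + sqrt(16705)/51230 ≈ -0.96238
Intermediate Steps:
(-49432 + E(h(-8, 12), 129))/51230 = (-49432 + sqrt((-7*(-8) - 4*12)**2 + 129**2))/51230 = (-49432 + sqrt((56 - 48)**2 + 16641))*(1/51230) = (-49432 + sqrt(8**2 + 16641))*(1/51230) = (-49432 + sqrt(64 + 16641))*(1/51230) = (-49432 + sqrt(16705))*(1/51230) = -24716/25615 + sqrt(16705)/51230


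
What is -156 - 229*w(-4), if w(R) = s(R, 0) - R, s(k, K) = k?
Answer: -156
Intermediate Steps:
w(R) = 0 (w(R) = R - R = 0)
-156 - 229*w(-4) = -156 - 229*0 = -156 + 0 = -156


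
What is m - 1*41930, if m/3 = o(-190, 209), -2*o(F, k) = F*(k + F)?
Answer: -36515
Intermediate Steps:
o(F, k) = -F*(F + k)/2 (o(F, k) = -F*(k + F)/2 = -F*(F + k)/2)
m = 5415 (m = 3*(-½*(-190)*(-190 + 209)) = 3*(-½*(-190)*19) = 3*1805 = 5415)
m - 1*41930 = 5415 - 1*41930 = 5415 - 41930 = -36515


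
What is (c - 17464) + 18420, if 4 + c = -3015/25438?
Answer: 24213961/25438 ≈ 951.88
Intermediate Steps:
c = -104767/25438 (c = -4 - 3015/25438 = -104767/25438 ≈ -4.1185)
(c - 17464) + 18420 = (-104767/25438 - 17464) + 18420 = -444353999/25438 + 18420 = 24213961/25438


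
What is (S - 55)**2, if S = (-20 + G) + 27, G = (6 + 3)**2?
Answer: 1089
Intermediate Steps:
G = 81 (G = 9**2 = 81)
S = 88 (S = (-20 + 81) + 27 = 61 + 27 = 88)
(S - 55)**2 = (88 - 55)**2 = 33**2 = 1089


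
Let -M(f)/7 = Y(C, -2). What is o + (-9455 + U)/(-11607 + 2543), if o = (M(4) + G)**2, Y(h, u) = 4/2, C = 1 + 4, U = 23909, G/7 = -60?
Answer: 77602015/412 ≈ 1.8835e+5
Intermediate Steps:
G = -420 (G = 7*(-60) = -420)
C = 5
Y(h, u) = 2 (Y(h, u) = 4*(1/2) = 2)
M(f) = -14 (M(f) = -7*2 = -14)
o = 188356 (o = (-14 - 420)**2 = (-434)**2 = 188356)
o + (-9455 + U)/(-11607 + 2543) = 188356 + (-9455 + 23909)/(-11607 + 2543) = 188356 + 14454/(-9064) = 188356 + 14454*(-1/9064) = 188356 - 657/412 = 77602015/412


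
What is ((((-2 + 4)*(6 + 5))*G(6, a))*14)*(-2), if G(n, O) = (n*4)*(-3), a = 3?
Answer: 44352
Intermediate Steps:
G(n, O) = -12*n (G(n, O) = (4*n)*(-3) = -12*n)
((((-2 + 4)*(6 + 5))*G(6, a))*14)*(-2) = ((((-2 + 4)*(6 + 5))*(-12*6))*14)*(-2) = (((2*11)*(-72))*14)*(-2) = ((22*(-72))*14)*(-2) = -1584*14*(-2) = -22176*(-2) = 44352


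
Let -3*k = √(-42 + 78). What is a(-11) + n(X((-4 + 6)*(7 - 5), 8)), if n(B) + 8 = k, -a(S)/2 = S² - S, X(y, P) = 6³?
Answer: -274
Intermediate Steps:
X(y, P) = 216
a(S) = -2*S² + 2*S (a(S) = -2*(S² - S) = -2*S² + 2*S)
k = -2 (k = -√(-42 + 78)/3 = -√36/3 = -⅓*6 = -2)
n(B) = -10 (n(B) = -8 - 2 = -10)
a(-11) + n(X((-4 + 6)*(7 - 5), 8)) = 2*(-11)*(1 - 1*(-11)) - 10 = 2*(-11)*(1 + 11) - 10 = 2*(-11)*12 - 10 = -264 - 10 = -274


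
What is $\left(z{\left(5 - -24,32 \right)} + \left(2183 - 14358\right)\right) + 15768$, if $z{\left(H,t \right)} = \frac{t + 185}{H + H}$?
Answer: $\frac{208611}{58} \approx 3596.7$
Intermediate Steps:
$z{\left(H,t \right)} = \frac{185 + t}{2 H}$
$\left(z{\left(5 - -24,32 \right)} + \left(2183 - 14358\right)\right) + 15768 = \left(\frac{185 + 32}{2 \left(5 - -24\right)} + \left(2183 - 14358\right)\right) + 15768 = \left(\frac{1}{2} \frac{1}{5 + 24} \cdot 217 + \left(2183 - 14358\right)\right) + 15768 = \left(\frac{1}{2} \cdot \frac{1}{29} \cdot 217 - 12175\right) + 15768 = \left(\frac{217}{58} - 12175\right) + 15768 = - \frac{705933}{58} + 15768 = \frac{208611}{58}$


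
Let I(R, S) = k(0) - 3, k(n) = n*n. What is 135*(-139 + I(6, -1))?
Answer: -19170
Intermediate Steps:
k(n) = n²
I(R, S) = -3 (I(R, S) = 0² - 3 = 0 - 3 = -3)
135*(-139 + I(6, -1)) = 135*(-139 - 3) = 135*(-142) = -19170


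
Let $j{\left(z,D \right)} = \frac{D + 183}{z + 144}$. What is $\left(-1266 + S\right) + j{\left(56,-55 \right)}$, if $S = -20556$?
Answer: $- \frac{545534}{25} \approx -21821.0$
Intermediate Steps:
$j{\left(z,D \right)} = \frac{183 + D}{144 + z}$
$\left(-1266 + S\right) + j{\left(56,-55 \right)} = \left(-1266 - 20556\right) + \frac{183 - 55}{144 + 56} = -21822 + \frac{1}{200} \cdot 128 = -21822 + \frac{16}{25} = - \frac{545534}{25}$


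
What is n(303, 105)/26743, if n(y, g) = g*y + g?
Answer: 31920/26743 ≈ 1.1936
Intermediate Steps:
n(y, g) = g + g*y
n(303, 105)/26743 = (105*(1 + 303))/26743 = (105*304)*(1/26743) = 31920*(1/26743) = 31920/26743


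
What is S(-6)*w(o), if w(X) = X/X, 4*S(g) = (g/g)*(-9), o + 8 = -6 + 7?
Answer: -9/4 ≈ -2.2500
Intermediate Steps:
o = -7 (o = -8 + (-6 + 7) = -8 + 1 = -7)
S(g) = -9/4 (S(g) = ((g/g)*(-9))/4 = (1*(-9))/4 = (¼)*(-9) = -9/4)
w(X) = 1
S(-6)*w(o) = -9/4*1 = -9/4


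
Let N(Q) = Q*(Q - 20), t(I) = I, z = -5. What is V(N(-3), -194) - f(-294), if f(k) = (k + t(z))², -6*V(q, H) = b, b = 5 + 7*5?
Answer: -268223/3 ≈ -89408.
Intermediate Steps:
b = 40 (b = 5 + 35 = 40)
N(Q) = Q*(-20 + Q)
V(q, H) = -20/3 (V(q, H) = -⅙*40 = -20/3)
f(k) = (-5 + k)² (f(k) = (k - 5)² = (-5 + k)²)
V(N(-3), -194) - f(-294) = -20/3 - (-5 - 294)² = -20/3 - 1*(-299)² = -20/3 - 1*89401 = -20/3 - 89401 = -268223/3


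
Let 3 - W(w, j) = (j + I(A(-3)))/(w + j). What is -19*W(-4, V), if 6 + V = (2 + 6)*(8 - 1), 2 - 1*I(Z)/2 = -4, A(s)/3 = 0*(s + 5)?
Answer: -722/23 ≈ -31.391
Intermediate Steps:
A(s) = 0 (A(s) = 3*(0*(s + 5)) = 3*(0*(5 + s)) = 3*0 = 0)
I(Z) = 12 (I(Z) = 4 - 2*(-4) = 4 + 8 = 12)
V = 50 (V = -6 + (2 + 6)*(8 - 1) = -6 + 8*7 = -6 + 56 = 50)
W(w, j) = 3 - (12 + j)/(j + w) (W(w, j) = 3 - (j + 12)/(w + j) = 3 - (12 + j)/(j + w))
-19*W(-4, V) = -19*(-12 + 2*50 + 3*(-4))/(50 - 4) = -19*(-12 + 100 - 12)/46 = -19*76/46 = -19*38/23 = -722/23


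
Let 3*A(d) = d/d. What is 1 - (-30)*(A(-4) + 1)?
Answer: 41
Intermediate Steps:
A(d) = 1/3 (A(d) = (d/d)/3 = (1/3)*1 = 1/3)
1 - (-30)*(A(-4) + 1) = 1 - (-30)*(1/3 + 1) = 1 - (-30)*4/3 = 1 - 15*(-8/3) = 1 + 40 = 41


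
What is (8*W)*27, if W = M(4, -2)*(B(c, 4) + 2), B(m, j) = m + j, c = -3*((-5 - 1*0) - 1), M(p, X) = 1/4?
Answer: 1296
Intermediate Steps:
M(p, X) = ¼
c = 18 (c = -3*((-5 + 0) - 1) = -3*(-5 - 1) = -3*(-6) = 18)
B(m, j) = j + m
W = 6 (W = ((4 + 18) + 2)/4 = (22 + 2)/4 = (¼)*24 = 6)
(8*W)*27 = (8*6)*27 = 48*27 = 1296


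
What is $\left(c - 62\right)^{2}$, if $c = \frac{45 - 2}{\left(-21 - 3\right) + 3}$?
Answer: $\frac{1809025}{441} \approx 4102.1$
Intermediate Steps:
$c = - \frac{43}{21}$ ($c = \frac{43}{-24 + 3} = \frac{43}{-21} = 43 \left(- \frac{1}{21}\right) = - \frac{43}{21} \approx -2.0476$)
$\left(c - 62\right)^{2} = \left(- \frac{43}{21} - 62\right)^{2} = \left(- \frac{1345}{21}\right)^{2} = \frac{1809025}{441}$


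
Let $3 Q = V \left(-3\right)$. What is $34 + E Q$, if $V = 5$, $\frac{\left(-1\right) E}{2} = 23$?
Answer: $264$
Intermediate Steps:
$E = -46$ ($E = \left(-2\right) 23 = -46$)
$Q = -5$ ($Q = \frac{5 \left(-3\right)}{3} = \frac{1}{3} \left(-15\right) = -5$)
$34 + E Q = 34 - -230 = 34 + 230 = 264$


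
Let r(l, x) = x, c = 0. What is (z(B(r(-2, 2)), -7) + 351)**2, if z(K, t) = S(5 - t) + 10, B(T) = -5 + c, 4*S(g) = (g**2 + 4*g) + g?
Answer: 169744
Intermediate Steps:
S(g) = g**2/4 + 5*g/4 (S(g) = ((g**2 + 4*g) + g)/4 = (g**2 + 5*g)/4 = g**2/4 + 5*g/4)
B(T) = -5 (B(T) = -5 + 0 = -5)
z(K, t) = 10 + (5 - t)*(10 - t)/4 (z(K, t) = (5 - t)*(5 + (5 - t))/4 + 10 = (5 - t)*(10 - t)/4 + 10 = 10 + (5 - t)*(10 - t)/4)
(z(B(r(-2, 2)), -7) + 351)**2 = ((10 + (-10 - 7)*(-5 - 7)/4) + 351)**2 = ((10 + (1/4)*(-17)*(-12)) + 351)**2 = ((10 + 51) + 351)**2 = (61 + 351)**2 = 412**2 = 169744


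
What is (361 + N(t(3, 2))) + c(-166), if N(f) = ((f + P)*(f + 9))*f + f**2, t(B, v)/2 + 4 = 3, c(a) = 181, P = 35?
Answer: 84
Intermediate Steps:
t(B, v) = -2 (t(B, v) = -8 + 2*3 = -8 + 6 = -2)
N(f) = f**2 + f*(9 + f)*(35 + f) (N(f) = ((f + 35)*(f + 9))*f + f**2 = ((35 + f)*(9 + f))*f + f**2 = ((9 + f)*(35 + f))*f + f**2 = f*(9 + f)*(35 + f) + f**2 = f**2 + f*(9 + f)*(35 + f))
(361 + N(t(3, 2))) + c(-166) = (361 - 2*(315 + (-2)**2 + 45*(-2))) + 181 = (361 - 2*(315 + 4 - 90)) + 181 = (361 - 2*229) + 181 = (361 - 458) + 181 = -97 + 181 = 84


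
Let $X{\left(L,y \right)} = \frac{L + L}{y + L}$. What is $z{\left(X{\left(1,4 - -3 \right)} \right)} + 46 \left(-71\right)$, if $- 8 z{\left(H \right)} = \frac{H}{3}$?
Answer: $- \frac{313537}{96} \approx -3266.0$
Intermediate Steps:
$X{\left(L,y \right)} = \frac{2 L}{L + y}$
$z{\left(H \right)} = - \frac{H}{24}$ ($z{\left(H \right)} = - \frac{H \frac{1}{3}}{8} = - \frac{\frac{1}{3} H}{8} = - \frac{H}{24}$)
$z{\left(X{\left(1,4 - -3 \right)} \right)} + 46 \left(-71\right) = - \frac{2 \cdot 1 \frac{1}{1 + \left(4 - -3\right)}}{24} + 46 \left(-71\right) = - \frac{2 \cdot 1 \frac{1}{1 + \left(4 + 3\right)}}{24} - 3266 = - \frac{2 \cdot 1 \frac{1}{1 + 7}}{24} - 3266 = - \frac{2 \cdot 1 \cdot \frac{1}{8}}{24} - 3266 = \left(- \frac{1}{24}\right) \frac{1}{4} - 3266 = - \frac{1}{96} - 3266 = - \frac{313537}{96}$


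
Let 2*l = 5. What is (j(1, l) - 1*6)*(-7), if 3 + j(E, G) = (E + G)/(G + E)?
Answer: 56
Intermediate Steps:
l = 5/2 (l = (½)*5 = 5/2 ≈ 2.5000)
j(E, G) = -2 (j(E, G) = -3 + (E + G)/(G + E) = -3 + (E + G)/(E + G) = -3 + 1 = -2)
(j(1, l) - 1*6)*(-7) = (-2 - 1*6)*(-7) = (-2 - 6)*(-7) = -8*(-7) = 56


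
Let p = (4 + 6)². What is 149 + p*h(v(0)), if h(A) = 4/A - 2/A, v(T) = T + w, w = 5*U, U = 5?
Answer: 157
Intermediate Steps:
w = 25 (w = 5*5 = 25)
v(T) = 25 + T (v(T) = T + 25 = 25 + T)
h(A) = 2/A
p = 100 (p = 10² = 100)
149 + p*h(v(0)) = 149 + 100*(2/(25 + 0)) = 149 + 100*(2/25) = 149 + 8 = 157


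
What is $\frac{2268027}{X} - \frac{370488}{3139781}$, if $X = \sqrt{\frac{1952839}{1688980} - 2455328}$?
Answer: $- \frac{370488}{3139781} - \frac{4536054 i \sqrt{1751049142051109245}}{4146997932601} \approx -0.118 - 1447.4 i$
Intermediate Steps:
$X = \frac{i \sqrt{1751049142051109245}}{844490}$ ($X = \sqrt{1952839 \cdot \frac{1}{1688980} - 2455328} = \sqrt{\frac{1952839}{1688980} - 2455328} = \sqrt{- \frac{4146997932601}{1688980}} = \frac{i \sqrt{1751049142051109245}}{844490} \approx 1566.9 i$)
$\frac{2268027}{X} - \frac{370488}{3139781} = \frac{2268027}{\frac{1}{844490} i \sqrt{1751049142051109245}} - \frac{370488}{3139781} = 2268027 \left(- \frac{2 i \sqrt{1751049142051109245}}{4146997932601}\right) - \frac{370488}{3139781} = - \frac{4536054 i \sqrt{1751049142051109245}}{4146997932601} - \frac{370488}{3139781} = - \frac{370488}{3139781} - \frac{4536054 i \sqrt{1751049142051109245}}{4146997932601}$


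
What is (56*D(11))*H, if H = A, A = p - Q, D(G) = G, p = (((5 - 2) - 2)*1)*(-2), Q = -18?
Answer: 9856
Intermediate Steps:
p = -2 (p = ((3 - 2)*1)*(-2) = (1*1)*(-2) = 1*(-2) = -2)
A = 16 (A = -2 - 1*(-18) = -2 + 18 = 16)
H = 16
(56*D(11))*H = (56*11)*16 = 616*16 = 9856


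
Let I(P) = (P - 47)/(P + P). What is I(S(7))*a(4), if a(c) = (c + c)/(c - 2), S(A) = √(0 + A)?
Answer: 2 - 94*√7/7 ≈ -33.529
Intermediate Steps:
S(A) = √A
I(P) = (-47 + P)/(2*P) (I(P) = (-47 + P)/((2*P)) = (-47 + P)*(1/(2*P)) = (-47 + P)/(2*P))
a(c) = 2*c/(-2 + c) (a(c) = (2*c)/(-2 + c) = 2*c/(-2 + c))
I(S(7))*a(4) = ((-47 + √7)/(2*(√7)))*(2*4/(-2 + 4)) = ((√7/7)*(-47 + √7)/2)*(2*4/2) = (√7*(-47 + √7)/14)*(2*4*(½)) = (√7*(-47 + √7)/14)*4 = 2*√7*(-47 + √7)/7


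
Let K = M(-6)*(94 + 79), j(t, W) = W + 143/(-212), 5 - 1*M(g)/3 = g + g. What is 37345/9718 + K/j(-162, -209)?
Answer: -5505754391/143991606 ≈ -38.237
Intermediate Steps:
M(g) = 15 - 6*g (M(g) = 15 - 3*(g + g) = 15 - 6*g)
j(t, W) = -143/212 + W (j(t, W) = W + 143*(-1/212) = W - 143/212 = -143/212 + W)
K = 8823 (K = (15 - 6*(-6))*(94 + 79) = (15 + 36)*173 = 51*173 = 8823)
37345/9718 + K/j(-162, -209) = 37345/9718 + 8823/(-143/212 - 209) = 37345*(1/9718) + 8823/(-44451/212) = 37345/9718 + 8823*(-212/44451) = 37345/9718 - 623492/14817 = -5505754391/143991606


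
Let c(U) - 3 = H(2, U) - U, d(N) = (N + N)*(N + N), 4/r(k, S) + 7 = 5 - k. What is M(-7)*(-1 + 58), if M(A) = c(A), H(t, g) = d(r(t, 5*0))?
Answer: 798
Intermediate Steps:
r(k, S) = 4/(-2 - k) (r(k, S) = 4/(-7 + (5 - k)) = 4/(-2 - k))
d(N) = 4*N² (d(N) = (2*N)*(2*N) = 4*N²)
H(t, g) = 64/(2 + t)² (H(t, g) = 4*(-4/(2 + t))² = 4*(16/(2 + t)²) = 64/(2 + t)²)
c(U) = 7 - U (c(U) = 3 + (64/(2 + 2)² - U) = 3 + (64/4² - U) = 3 + (64*(1/16) - U) = 3 + (4 - U) = 7 - U)
M(A) = 7 - A
M(-7)*(-1 + 58) = (7 - 1*(-7))*(-1 + 58) = (7 + 7)*57 = 14*57 = 798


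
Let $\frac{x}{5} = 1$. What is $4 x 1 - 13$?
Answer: $7$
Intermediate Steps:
$x = 5$ ($x = 5 \cdot 1 = 5$)
$4 x 1 - 13 = 4 \cdot 5 \cdot 1 - 13 = 20 \cdot 1 - 13 = 20 - 13 = 7$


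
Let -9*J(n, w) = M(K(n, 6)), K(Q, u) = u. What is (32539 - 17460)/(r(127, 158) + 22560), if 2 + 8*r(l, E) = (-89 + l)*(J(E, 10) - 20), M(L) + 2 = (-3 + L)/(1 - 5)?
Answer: 2171376/3235133 ≈ 0.67119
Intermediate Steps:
M(L) = -5/4 - L/4 (M(L) = -2 + (-3 + L)/(1 - 5) = -2 + (-3 + L)/(-4) = -2 + (-3 + L)*(-¼) = -2 + (¾ - L/4) = -5/4 - L/4)
J(n, w) = 11/36 (J(n, w) = -(-5/4 - ¼*6)/9 = -(-5/4 - 3/2)/9 = -⅑*(-11/4) = 11/36)
r(l, E) = 63029/288 - 709*l/288 (r(l, E) = -¼ + ((-89 + l)*(11/36 - 20))/8 = -¼ + ((-89 + l)*(-709/36))/8 = -¼ + (63101/36 - 709*l/36)/8 = -¼ + (63101/288 - 709*l/288) = 63029/288 - 709*l/288)
(32539 - 17460)/(r(127, 158) + 22560) = (32539 - 17460)/((63029/288 - 709/288*127) + 22560) = 15079/((63029/288 - 90043/288) + 22560) = 15079/(-13507/144 + 22560) = 15079/(3235133/144) = 15079*(144/3235133) = 2171376/3235133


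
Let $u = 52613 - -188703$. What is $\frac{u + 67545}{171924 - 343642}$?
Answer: $- \frac{308861}{171718} \approx -1.7987$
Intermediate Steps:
$u = 241316$ ($u = 52613 + 188703 = 241316$)
$\frac{u + 67545}{171924 - 343642} = \frac{241316 + 67545}{171924 - 343642} = \frac{308861}{-171718} = 308861 \left(- \frac{1}{171718}\right) = - \frac{308861}{171718}$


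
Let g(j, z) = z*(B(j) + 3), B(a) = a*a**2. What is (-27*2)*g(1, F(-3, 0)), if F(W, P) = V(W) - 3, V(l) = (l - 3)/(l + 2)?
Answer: -648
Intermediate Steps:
V(l) = (-3 + l)/(2 + l)
B(a) = a**3
F(W, P) = -3 + (-3 + W)/(2 + W) (F(W, P) = (-3 + W)/(2 + W) - 3 = -3 + (-3 + W)/(2 + W))
g(j, z) = z*(3 + j**3) (g(j, z) = z*(j**3 + 3) = z*(3 + j**3))
(-27*2)*g(1, F(-3, 0)) = (-27*2)*(((-9 - 2*(-3))/(2 - 3))*(3 + 1**3)) = -54*(-9 + 6)/(-1)*(3 + 1) = -54*(-1*(-3))*4 = -162*4 = -54*12 = -648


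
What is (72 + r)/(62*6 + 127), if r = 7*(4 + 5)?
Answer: 135/499 ≈ 0.27054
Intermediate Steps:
r = 63 (r = 7*9 = 63)
(72 + r)/(62*6 + 127) = (72 + 63)/(62*6 + 127) = 135/(372 + 127) = 135/499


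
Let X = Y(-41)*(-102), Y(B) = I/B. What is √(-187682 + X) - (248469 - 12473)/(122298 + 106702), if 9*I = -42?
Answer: -58999/57250 + I*√315512958/41 ≈ -1.0306 + 433.24*I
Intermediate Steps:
I = -14/3 (I = (⅑)*(-42) = -14/3 ≈ -4.6667)
Y(B) = -14/(3*B)
X = -476/41 (X = -14/3/(-41)*(-102) = -14/3*(-1/41)*(-102) = (14/123)*(-102) = -476/41 ≈ -11.610)
√(-187682 + X) - (248469 - 12473)/(122298 + 106702) = √(-187682 - 476/41) - (248469 - 12473)/(122298 + 106702) = √(-7695438/41) - 235996/229000 = I*√315512958/41 - 235996/229000 = I*√315512958/41 - 1*58999/57250 = I*√315512958/41 - 58999/57250 = -58999/57250 + I*√315512958/41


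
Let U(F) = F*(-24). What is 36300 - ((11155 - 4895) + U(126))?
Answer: 33064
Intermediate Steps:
U(F) = -24*F
36300 - ((11155 - 4895) + U(126)) = 36300 - ((11155 - 4895) - 24*126) = 36300 - (6260 - 3024) = 36300 - 1*3236 = 36300 - 3236 = 33064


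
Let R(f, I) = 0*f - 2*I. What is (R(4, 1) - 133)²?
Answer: 18225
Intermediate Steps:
R(f, I) = -2*I (R(f, I) = 0 - 2*I = -2*I)
(R(4, 1) - 133)² = (-2*1 - 133)² = (-2 - 133)² = (-135)² = 18225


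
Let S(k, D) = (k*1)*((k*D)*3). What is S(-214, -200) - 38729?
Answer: -27516329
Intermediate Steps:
S(k, D) = 3*D*k**2 (S(k, D) = k*((D*k)*3) = k*(3*D*k) = 3*D*k**2)
S(-214, -200) - 38729 = 3*(-200)*(-214)**2 - 38729 = 3*(-200)*45796 - 38729 = -27477600 - 38729 = -27516329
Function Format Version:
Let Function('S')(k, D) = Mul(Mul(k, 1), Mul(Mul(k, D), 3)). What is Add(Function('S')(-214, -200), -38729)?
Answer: -27516329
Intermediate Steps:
Function('S')(k, D) = Mul(3, D, Pow(k, 2)) (Function('S')(k, D) = Mul(k, Mul(Mul(D, k), 3)) = Mul(k, Mul(3, D, k)) = Mul(3, D, Pow(k, 2)))
Add(Function('S')(-214, -200), -38729) = Add(Mul(3, -200, Pow(-214, 2)), -38729) = Add(Mul(3, -200, 45796), -38729) = Add(-27477600, -38729) = -27516329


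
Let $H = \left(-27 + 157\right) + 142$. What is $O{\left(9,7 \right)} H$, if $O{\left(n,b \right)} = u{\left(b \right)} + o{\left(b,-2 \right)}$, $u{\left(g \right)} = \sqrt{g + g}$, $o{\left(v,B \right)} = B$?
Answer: $-544 + 272 \sqrt{14} \approx 473.73$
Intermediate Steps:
$u{\left(g \right)} = \sqrt{2} \sqrt{g}$ ($u{\left(g \right)} = \sqrt{2 g} = \sqrt{2} \sqrt{g}$)
$O{\left(n,b \right)} = -2 + \sqrt{2} \sqrt{b}$ ($O{\left(n,b \right)} = \sqrt{2} \sqrt{b} - 2 = -2 + \sqrt{2} \sqrt{b}$)
$H = 272$ ($H = 130 + 142 = 272$)
$O{\left(9,7 \right)} H = \left(-2 + \sqrt{2} \sqrt{7}\right) 272 = \left(-2 + \sqrt{14}\right) 272 = -544 + 272 \sqrt{14}$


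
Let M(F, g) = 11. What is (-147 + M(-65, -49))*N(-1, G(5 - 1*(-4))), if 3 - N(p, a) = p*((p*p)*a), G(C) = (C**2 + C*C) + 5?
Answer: -23120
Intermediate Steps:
G(C) = 5 + 2*C**2 (G(C) = (C**2 + C**2) + 5 = 2*C**2 + 5 = 5 + 2*C**2)
N(p, a) = 3 - a*p**3 (N(p, a) = 3 - p*(p*p)*a = 3 - p*p**2*a = 3 - p*a*p**2 = 3 - a*p**3)
(-147 + M(-65, -49))*N(-1, G(5 - 1*(-4))) = (-147 + 11)*(3 - 1*(5 + 2*(5 - 1*(-4))**2)*(-1)**3) = -136*(3 - 1*(5 + 2*(5 + 4)**2)*(-1)) = -136*(3 - 1*(5 + 2*9**2)*(-1)) = -136*(3 - 1*(5 + 2*81)*(-1)) = -136*(3 - 1*(5 + 162)*(-1)) = -136*(3 - 1*167*(-1)) = -136*(3 + 167) = -136*170 = -23120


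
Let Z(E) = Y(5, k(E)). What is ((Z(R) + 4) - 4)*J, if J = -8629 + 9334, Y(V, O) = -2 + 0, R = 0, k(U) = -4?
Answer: -1410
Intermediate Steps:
Y(V, O) = -2
J = 705
Z(E) = -2
((Z(R) + 4) - 4)*J = ((-2 + 4) - 4)*705 = (2 - 4)*705 = -2*705 = -1410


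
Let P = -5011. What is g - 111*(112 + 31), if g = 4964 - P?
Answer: -5898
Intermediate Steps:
g = 9975 (g = 4964 - 1*(-5011) = 4964 + 5011 = 9975)
g - 111*(112 + 31) = 9975 - 111*(112 + 31) = 9975 - 111*143 = 9975 - 15873 = -5898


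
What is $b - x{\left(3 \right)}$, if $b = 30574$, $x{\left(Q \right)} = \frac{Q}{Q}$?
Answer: $30573$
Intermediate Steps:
$x{\left(Q \right)} = 1$
$b - x{\left(3 \right)} = 30574 - 1 = 30573$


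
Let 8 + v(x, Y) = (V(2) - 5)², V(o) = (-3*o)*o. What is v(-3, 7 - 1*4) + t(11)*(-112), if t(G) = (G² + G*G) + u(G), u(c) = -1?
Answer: -26711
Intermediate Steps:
V(o) = -3*o²
v(x, Y) = 281 (v(x, Y) = -8 + (-3*2² - 5)² = -8 + (-3*4 - 5)² = -8 + (-12 - 5)² = -8 + (-17)² = -8 + 289 = 281)
t(G) = -1 + 2*G² (t(G) = (G² + G*G) - 1 = (G² + G²) - 1 = 2*G² - 1 = -1 + 2*G²)
v(-3, 7 - 1*4) + t(11)*(-112) = 281 + (-1 + 2*11²)*(-112) = 281 + (-1 + 2*121)*(-112) = 281 + (-1 + 242)*(-112) = 281 + 241*(-112) = 281 - 26992 = -26711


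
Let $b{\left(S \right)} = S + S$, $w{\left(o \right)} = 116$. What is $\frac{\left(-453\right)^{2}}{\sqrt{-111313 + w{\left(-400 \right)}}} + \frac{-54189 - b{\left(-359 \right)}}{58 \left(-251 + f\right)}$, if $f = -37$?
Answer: $\frac{53471}{16704} - \frac{205209 i \sqrt{111197}}{111197} \approx 3.2011 - 615.39 i$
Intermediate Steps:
$b{\left(S \right)} = 2 S$
$\frac{\left(-453\right)^{2}}{\sqrt{-111313 + w{\left(-400 \right)}}} + \frac{-54189 - b{\left(-359 \right)}}{58 \left(-251 + f\right)} = \frac{\left(-453\right)^{2}}{\sqrt{-111313 + 116}} + \frac{-54189 - 2 \left(-359\right)}{58 \left(-251 - 37\right)} = \frac{205209}{\sqrt{-111197}} + \frac{-54189 - -718}{58 \left(-288\right)} = \frac{205209}{i \sqrt{111197}} + \frac{-54189 + 718}{-16704} = 205209 \left(- \frac{i \sqrt{111197}}{111197}\right) - - \frac{53471}{16704} = - \frac{205209 i \sqrt{111197}}{111197} + \frac{53471}{16704} = \frac{53471}{16704} - \frac{205209 i \sqrt{111197}}{111197}$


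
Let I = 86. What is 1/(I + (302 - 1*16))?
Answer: 1/372 ≈ 0.0026882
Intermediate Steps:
1/(I + (302 - 1*16)) = 1/(86 + (302 - 1*16)) = 1/(86 + (302 - 16)) = 1/(86 + 286) = 1/372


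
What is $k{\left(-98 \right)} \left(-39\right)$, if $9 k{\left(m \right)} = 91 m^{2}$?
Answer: $- \frac{11361532}{3} \approx -3.7872 \cdot 10^{6}$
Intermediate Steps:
$k{\left(m \right)} = \frac{91 m^{2}}{9}$
$k{\left(-98 \right)} \left(-39\right) = \frac{91 \left(-98\right)^{2}}{9} \left(-39\right) = \frac{91}{9} \cdot 9604 \left(-39\right) = \frac{873964}{9} \left(-39\right) = - \frac{11361532}{3}$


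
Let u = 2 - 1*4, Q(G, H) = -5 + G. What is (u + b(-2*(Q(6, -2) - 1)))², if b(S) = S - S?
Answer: 4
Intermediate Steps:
b(S) = 0
u = -2 (u = 2 - 4 = -2)
(u + b(-2*(Q(6, -2) - 1)))² = (-2 + 0)² = (-2)² = 4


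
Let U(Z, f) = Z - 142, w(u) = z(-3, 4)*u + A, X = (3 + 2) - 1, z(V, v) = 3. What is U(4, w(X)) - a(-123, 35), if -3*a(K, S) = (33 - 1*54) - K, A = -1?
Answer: -104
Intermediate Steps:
X = 4 (X = 5 - 1 = 4)
w(u) = -1 + 3*u (w(u) = 3*u - 1 = -1 + 3*u)
a(K, S) = 7 + K/3 (a(K, S) = -((33 - 1*54) - K)/3 = -((33 - 54) - K)/3 = -(-21 - K)/3 = 7 + K/3)
U(Z, f) = -142 + Z
U(4, w(X)) - a(-123, 35) = (-142 + 4) - (7 + (1/3)*(-123)) = -138 - (7 - 41) = -138 - 1*(-34) = -138 + 34 = -104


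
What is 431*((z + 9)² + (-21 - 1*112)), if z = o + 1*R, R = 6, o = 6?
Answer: 132748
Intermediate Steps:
z = 12 (z = 6 + 1*6 = 6 + 6 = 12)
431*((z + 9)² + (-21 - 1*112)) = 431*((12 + 9)² + (-21 - 1*112)) = 431*(21² + (-21 - 112)) = 431*(441 - 133) = 431*308 = 132748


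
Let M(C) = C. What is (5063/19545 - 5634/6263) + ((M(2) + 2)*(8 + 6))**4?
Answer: 1203843871509199/122410335 ≈ 9.8345e+6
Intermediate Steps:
(5063/19545 - 5634/6263) + ((M(2) + 2)*(8 + 6))**4 = (5063/19545 - 5634/6263) + ((2 + 2)*(8 + 6))**4 = (5063*(1/19545) - 5634*1/6263) + (4*14)**4 = (5063/19545 - 5634/6263) + 56**4 = -78406961/122410335 + 9834496 = 1203843871509199/122410335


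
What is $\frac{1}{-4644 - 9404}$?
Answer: $- \frac{1}{14048} \approx -7.1184 \cdot 10^{-5}$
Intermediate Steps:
$\frac{1}{-4644 - 9404} = \frac{1}{-14048} = - \frac{1}{14048}$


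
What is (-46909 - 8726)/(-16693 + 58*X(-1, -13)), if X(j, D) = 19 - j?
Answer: 55635/15533 ≈ 3.5817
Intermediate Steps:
(-46909 - 8726)/(-16693 + 58*X(-1, -13)) = (-46909 - 8726)/(-16693 + 58*(19 - 1*(-1))) = -55635/(-16693 + 58*(19 + 1)) = -55635/(-16693 + 58*20) = -55635/(-16693 + 1160) = -55635/(-15533) = -55635*(-1/15533) = 55635/15533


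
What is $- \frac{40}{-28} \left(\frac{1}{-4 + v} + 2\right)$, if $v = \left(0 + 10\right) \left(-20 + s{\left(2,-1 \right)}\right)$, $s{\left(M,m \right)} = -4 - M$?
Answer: $\frac{2635}{924} \approx 2.8517$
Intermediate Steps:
$v = -260$ ($v = \left(0 + 10\right) \left(-20 - 6\right) = 10 \left(-20 - 6\right) = 10 \left(-26\right) = -260$)
$- \frac{40}{-28} \left(\frac{1}{-4 + v} + 2\right) = - \frac{40}{-28} \left(\frac{1}{-4 - 260} + 2\right) = \left(-40\right) \left(- \frac{1}{28}\right) \left(\frac{1}{-264} + 2\right) = \frac{10 \left(- \frac{1}{264} + 2\right)}{7} = \frac{10}{7} \cdot \frac{527}{264} = \frac{2635}{924}$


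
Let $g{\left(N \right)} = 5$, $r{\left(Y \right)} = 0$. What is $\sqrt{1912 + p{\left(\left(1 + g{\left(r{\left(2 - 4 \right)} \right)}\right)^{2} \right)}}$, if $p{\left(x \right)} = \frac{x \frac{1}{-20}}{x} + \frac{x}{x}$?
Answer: $\frac{3 \sqrt{21255}}{10} \approx 43.737$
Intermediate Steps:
$p{\left(x \right)} = \frac{19}{20}$ ($p{\left(x \right)} = \frac{x \left(- \frac{1}{20}\right)}{x} + 1 = \frac{\left(- \frac{1}{20}\right) x}{x} + 1 = - \frac{1}{20} + 1 = \frac{19}{20}$)
$\sqrt{1912 + p{\left(\left(1 + g{\left(r{\left(2 - 4 \right)} \right)}\right)^{2} \right)}} = \sqrt{1912 + \frac{19}{20}} = \sqrt{\frac{38259}{20}} = \frac{3 \sqrt{21255}}{10}$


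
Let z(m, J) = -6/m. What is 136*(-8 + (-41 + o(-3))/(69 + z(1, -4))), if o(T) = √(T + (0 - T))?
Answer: -74120/63 ≈ -1176.5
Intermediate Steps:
o(T) = 0 (o(T) = √(T - T) = √0 = 0)
136*(-8 + (-41 + o(-3))/(69 + z(1, -4))) = 136*(-8 + (-41 + 0)/(69 - 6/1)) = 136*(-8 - 41/(69 - 6*1)) = 136*(-8 - 41/(69 - 6)) = 136*(-8 - 41/63) = 136*(-545/63) = -74120/63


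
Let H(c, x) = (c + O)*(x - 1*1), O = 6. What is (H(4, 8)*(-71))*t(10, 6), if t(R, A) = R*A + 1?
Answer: -303170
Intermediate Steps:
H(c, x) = (-1 + x)*(6 + c) (H(c, x) = (c + 6)*(x - 1*1) = (6 + c)*(x - 1) = (6 + c)*(-1 + x) = (-1 + x)*(6 + c))
t(R, A) = 1 + A*R (t(R, A) = A*R + 1 = 1 + A*R)
(H(4, 8)*(-71))*t(10, 6) = ((-6 - 1*4 + 6*8 + 4*8)*(-71))*(1 + 6*10) = ((-6 - 4 + 48 + 32)*(-71))*(1 + 60) = (70*(-71))*61 = -4970*61 = -303170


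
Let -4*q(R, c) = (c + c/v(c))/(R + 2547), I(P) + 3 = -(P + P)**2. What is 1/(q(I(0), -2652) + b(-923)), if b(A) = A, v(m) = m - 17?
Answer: -33284/30712461 ≈ -0.0010837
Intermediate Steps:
v(m) = -17 + m
I(P) = -3 - 4*P**2 (I(P) = -3 - (P + P)**2 = -3 - (2*P)**2 = -3 - 4*P**2)
q(R, c) = -(c + c/(-17 + c))/(4*(2547 + R)) (q(R, c) = -(c + c/(-17 + c))/(4*(R + 2547)) = -(c + c/(-17 + c))/(4*(2547 + R)))
1/(q(I(0), -2652) + b(-923)) = 1/(-1/4*(-2652)*(-16 - 2652)/(-17 - 2652*(2547 + (-3 - 4*0**2))) - 923) = 1/(-1/4*(-2652)*(-2668)/(-2669*(2547 + (-3 - 4*0))) - 923) = 1/(-1/4*(-2652)*(-1/2669)*(-2668)/(2547 + (-3 + 0)) - 923) = 1/(-1/4*(-2652)*(-1/2669)*(-2668)/(2547 - 3) - 923) = 1/(-1/4*(-2652)*(-1/2669)*(-2668)/2544 - 923) = 1/(-1/4*(-2652)*(-1/2669)*1/2544*(-2668) - 923) = 1/(8671/33284 - 923) = 1/(-30712461/33284) = -33284/30712461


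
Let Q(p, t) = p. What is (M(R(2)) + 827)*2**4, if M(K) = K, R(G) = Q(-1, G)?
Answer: 13216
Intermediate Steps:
R(G) = -1
(M(R(2)) + 827)*2**4 = (-1 + 827)*2**4 = 826*16 = 13216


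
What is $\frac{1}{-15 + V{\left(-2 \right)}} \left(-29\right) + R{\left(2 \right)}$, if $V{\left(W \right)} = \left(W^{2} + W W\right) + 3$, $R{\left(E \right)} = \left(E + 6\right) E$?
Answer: $\frac{93}{4} \approx 23.25$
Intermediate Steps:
$R{\left(E \right)} = E \left(6 + E\right)$ ($R{\left(E \right)} = \left(6 + E\right) E = E \left(6 + E\right)$)
$V{\left(W \right)} = 3 + 2 W^{2}$ ($V{\left(W \right)} = \left(W^{2} + W^{2}\right) + 3 = 2 W^{2} + 3 = 3 + 2 W^{2}$)
$\frac{1}{-15 + V{\left(-2 \right)}} \left(-29\right) + R{\left(2 \right)} = \frac{1}{-15 + \left(3 + 2 \left(-2\right)^{2}\right)} \left(-29\right) + 2 \left(6 + 2\right) = \frac{1}{-15 + \left(3 + 2 \cdot 4\right)} \left(-29\right) + 2 \cdot 8 = \frac{1}{-15 + \left(3 + 8\right)} \left(-29\right) + 16 = \frac{1}{-15 + 11} \left(-29\right) + 16 = \frac{1}{-4} \left(-29\right) + 16 = \left(- \frac{1}{4}\right) \left(-29\right) + 16 = \frac{29}{4} + 16 = \frac{93}{4}$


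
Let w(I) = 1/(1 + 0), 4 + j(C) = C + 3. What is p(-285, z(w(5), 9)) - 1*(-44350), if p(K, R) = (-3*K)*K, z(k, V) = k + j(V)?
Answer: -199325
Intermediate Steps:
j(C) = -1 + C (j(C) = -4 + (C + 3) = -4 + (3 + C) = -1 + C)
w(I) = 1 (w(I) = 1/1 = 1)
z(k, V) = -1 + V + k (z(k, V) = k + (-1 + V) = -1 + V + k)
p(K, R) = -3*K**2
p(-285, z(w(5), 9)) - 1*(-44350) = -3*(-285)**2 - 1*(-44350) = -3*81225 + 44350 = -243675 + 44350 = -199325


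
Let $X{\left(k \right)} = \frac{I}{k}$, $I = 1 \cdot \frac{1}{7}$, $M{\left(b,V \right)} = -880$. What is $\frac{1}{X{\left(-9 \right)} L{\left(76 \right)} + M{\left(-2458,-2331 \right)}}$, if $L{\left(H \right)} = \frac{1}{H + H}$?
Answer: $- \frac{9576}{8426881} \approx -0.0011364$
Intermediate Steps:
$I = \frac{1}{7}$ ($I = 1 \cdot \frac{1}{7} = \frac{1}{7} \approx 0.14286$)
$X{\left(k \right)} = \frac{1}{7 k}$
$L{\left(H \right)} = \frac{1}{2 H}$
$\frac{1}{X{\left(-9 \right)} L{\left(76 \right)} + M{\left(-2458,-2331 \right)}} = \frac{1}{\frac{1}{7 \left(-9\right)} \frac{1}{2 \cdot 76} - 880} = \frac{1}{\frac{1}{7} \left(- \frac{1}{9}\right) \frac{1}{2} \cdot \frac{1}{76} - 880} = \frac{1}{\left(- \frac{1}{63}\right) \frac{1}{152} - 880} = \frac{1}{- \frac{1}{9576} - 880} = \frac{1}{- \frac{8426881}{9576}} = - \frac{9576}{8426881}$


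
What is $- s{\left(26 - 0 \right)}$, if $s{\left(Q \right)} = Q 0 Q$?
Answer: $0$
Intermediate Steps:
$s{\left(Q \right)} = 0$ ($s{\left(Q \right)} = 0 Q = 0$)
$- s{\left(26 - 0 \right)} = \left(-1\right) 0 = 0$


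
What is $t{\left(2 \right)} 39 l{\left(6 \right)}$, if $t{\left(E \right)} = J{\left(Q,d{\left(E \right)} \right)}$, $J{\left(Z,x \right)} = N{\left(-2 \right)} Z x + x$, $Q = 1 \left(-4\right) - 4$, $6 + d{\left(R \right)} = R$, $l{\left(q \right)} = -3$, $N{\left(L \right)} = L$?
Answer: $7956$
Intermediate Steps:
$d{\left(R \right)} = -6 + R$
$Q = -8$ ($Q = -4 - 4 = -8$)
$J{\left(Z,x \right)} = x - 2 Z x$ ($J{\left(Z,x \right)} = - 2 Z x + x = x - 2 Z x$)
$t{\left(E \right)} = -102 + 17 E$ ($t{\left(E \right)} = \left(-6 + E\right) \left(1 - -16\right) = \left(-6 + E\right) \left(1 + 16\right) = \left(-6 + E\right) 17 = -102 + 17 E$)
$t{\left(2 \right)} 39 l{\left(6 \right)} = \left(-102 + 17 \cdot 2\right) 39 \left(-3\right) = \left(-102 + 34\right) 39 \left(-3\right) = \left(-68\right) 39 \left(-3\right) = \left(-2652\right) \left(-3\right) = 7956$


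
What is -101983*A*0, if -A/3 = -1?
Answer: 0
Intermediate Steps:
A = 3 (A = -3*(-1) = 3)
-101983*A*0 = -305949*0 = -101983*0 = 0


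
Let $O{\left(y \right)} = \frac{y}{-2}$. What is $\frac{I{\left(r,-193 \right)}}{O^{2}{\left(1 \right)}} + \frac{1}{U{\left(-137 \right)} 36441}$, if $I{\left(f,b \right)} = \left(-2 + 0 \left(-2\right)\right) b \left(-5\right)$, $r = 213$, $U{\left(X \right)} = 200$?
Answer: $- \frac{56264903999}{7288200} \approx -7720.0$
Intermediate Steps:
$O{\left(y \right)} = - \frac{y}{2}$ ($O{\left(y \right)} = y \left(- \frac{1}{2}\right) = - \frac{y}{2}$)
$I{\left(f,b \right)} = 10 b$ ($I{\left(f,b \right)} = \left(-2 + 0\right) b \left(-5\right) = - 2 b \left(-5\right) = 10 b$)
$\frac{I{\left(r,-193 \right)}}{O^{2}{\left(1 \right)}} + \frac{1}{U{\left(-137 \right)} 36441} = \frac{10 \left(-193\right)}{\left(\left(- \frac{1}{2}\right) 1\right)^{2}} + \frac{1}{200 \cdot 36441} = - \frac{1930}{\left(- \frac{1}{2}\right)^{2}} + \frac{1}{200} \cdot \frac{1}{36441} = - 1930 \frac{1}{\frac{1}{4}} + \frac{1}{7288200} = \left(-1930\right) 4 + \frac{1}{7288200} = -7720 + \frac{1}{7288200} = - \frac{56264903999}{7288200}$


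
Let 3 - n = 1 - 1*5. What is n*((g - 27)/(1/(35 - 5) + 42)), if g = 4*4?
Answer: -2310/1261 ≈ -1.8319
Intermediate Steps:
n = 7 (n = 3 - (1 - 1*5) = 3 - (1 - 5) = 3 - 1*(-4) = 3 + 4 = 7)
g = 16
n*((g - 27)/(1/(35 - 5) + 42)) = 7*((16 - 27)/(1/(35 - 5) + 42)) = 7*(-11/(1/30 + 42)) = 7*(-11/1261/30) = 7*(-11*30/1261) = 7*(-330/1261) = -2310/1261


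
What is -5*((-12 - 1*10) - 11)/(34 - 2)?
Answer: 165/32 ≈ 5.1563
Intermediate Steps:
-5*((-12 - 1*10) - 11)/(34 - 2) = -5*((-12 - 10) - 11)/32 = -5*(-22 - 11)/32 = -(-165)/32 = -5*(-33/32) = 165/32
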